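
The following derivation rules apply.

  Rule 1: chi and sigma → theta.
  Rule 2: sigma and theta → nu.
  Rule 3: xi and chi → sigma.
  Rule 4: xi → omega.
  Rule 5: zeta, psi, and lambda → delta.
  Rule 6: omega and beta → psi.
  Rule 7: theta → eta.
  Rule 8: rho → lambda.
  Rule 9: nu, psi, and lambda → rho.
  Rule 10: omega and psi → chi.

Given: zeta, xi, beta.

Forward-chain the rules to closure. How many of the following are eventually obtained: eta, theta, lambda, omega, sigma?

xi holds, so omega follows (Rule 4).
omega and beta hold, so psi follows (Rule 6).
From omega and psi, Rule 10 gives chi.
xi and chi hold, so sigma follows (Rule 3).
From chi and sigma, Rule 1 gives theta.
theta holds, so eta follows (Rule 7).
eta: reached.
theta: reached.
lambda would need rho (Rule 8), but rho is never established.
omega: reached.
sigma: reached.
Reached: eta, theta, omega, and sigma — 4 of the 5.

4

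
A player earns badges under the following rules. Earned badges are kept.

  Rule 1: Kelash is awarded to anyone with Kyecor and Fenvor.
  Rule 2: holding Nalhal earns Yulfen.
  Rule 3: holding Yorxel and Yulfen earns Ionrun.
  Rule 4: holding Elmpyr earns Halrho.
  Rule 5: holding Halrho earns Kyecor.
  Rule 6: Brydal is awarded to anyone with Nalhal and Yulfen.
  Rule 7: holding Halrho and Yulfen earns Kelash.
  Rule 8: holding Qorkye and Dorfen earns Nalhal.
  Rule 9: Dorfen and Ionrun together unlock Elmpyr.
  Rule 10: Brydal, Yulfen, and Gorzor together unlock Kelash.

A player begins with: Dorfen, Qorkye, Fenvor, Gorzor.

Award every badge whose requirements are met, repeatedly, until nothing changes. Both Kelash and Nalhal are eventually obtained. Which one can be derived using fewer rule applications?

Nalhal: With Qorkye and Dorfen, Nalhal is earned (Rule 8). [1 rule application]
Kelash: With Qorkye and Dorfen, Nalhal is earned (Rule 8). With Nalhal, Yulfen is earned (Rule 2). With Nalhal and Yulfen, Brydal is earned (Rule 6). With Brydal, Yulfen, and Gorzor, Kelash is earned (Rule 10). [4 rule applications]
Nalhal needs fewer.

Nalhal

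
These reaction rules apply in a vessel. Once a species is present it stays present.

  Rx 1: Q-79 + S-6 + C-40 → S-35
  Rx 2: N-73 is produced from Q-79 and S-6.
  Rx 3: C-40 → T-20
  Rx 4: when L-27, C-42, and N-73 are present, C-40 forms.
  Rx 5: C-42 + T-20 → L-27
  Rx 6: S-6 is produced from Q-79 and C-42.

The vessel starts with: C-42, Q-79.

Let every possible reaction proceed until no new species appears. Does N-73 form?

Q-79 and C-42 present → S-6 forms (Rx 6).
Q-79 and S-6 present → N-73 forms (Rx 2).

Yes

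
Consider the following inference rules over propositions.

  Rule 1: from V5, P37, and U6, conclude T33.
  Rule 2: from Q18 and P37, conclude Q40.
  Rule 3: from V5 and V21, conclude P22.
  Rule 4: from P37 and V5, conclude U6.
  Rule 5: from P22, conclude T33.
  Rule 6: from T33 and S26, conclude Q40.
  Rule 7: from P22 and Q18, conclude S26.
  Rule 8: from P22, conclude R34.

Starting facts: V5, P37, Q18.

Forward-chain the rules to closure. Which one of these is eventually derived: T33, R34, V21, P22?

From P37 and V5, Rule 4 gives U6.
From V5, P37, and U6, Rule 1 gives T33.
R34 would need P22 (Rule 8), but P22 is never established. P22 would need V5 and V21 (Rule 3), but V21 is never established. No rule produces V21, and it is not given.

T33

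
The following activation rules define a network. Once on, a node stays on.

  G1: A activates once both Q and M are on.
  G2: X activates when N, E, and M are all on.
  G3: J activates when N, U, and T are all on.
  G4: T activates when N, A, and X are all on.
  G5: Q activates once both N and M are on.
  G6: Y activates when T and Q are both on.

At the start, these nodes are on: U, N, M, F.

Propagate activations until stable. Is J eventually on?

J would need N, U, and T (G3), but T never turns on.

No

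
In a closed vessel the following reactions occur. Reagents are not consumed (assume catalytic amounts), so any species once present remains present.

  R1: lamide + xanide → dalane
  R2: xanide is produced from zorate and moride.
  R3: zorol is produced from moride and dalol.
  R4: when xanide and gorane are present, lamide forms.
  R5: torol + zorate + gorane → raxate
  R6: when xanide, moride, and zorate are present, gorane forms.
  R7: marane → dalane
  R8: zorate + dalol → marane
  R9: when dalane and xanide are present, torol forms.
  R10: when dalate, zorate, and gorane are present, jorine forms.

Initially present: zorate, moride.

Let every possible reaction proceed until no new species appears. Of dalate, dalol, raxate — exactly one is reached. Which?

zorate and moride present → xanide forms (R2).
xanide, moride, and zorate present → gorane forms (R6).
xanide and gorane present → lamide forms (R4).
lamide and xanide present → dalane forms (R1).
dalane and xanide present → torol forms (R9).
torol, zorate, and gorane present → raxate forms (R5).
No rule produces dalol, and it is not given. No rule produces dalate, and it is not given.

raxate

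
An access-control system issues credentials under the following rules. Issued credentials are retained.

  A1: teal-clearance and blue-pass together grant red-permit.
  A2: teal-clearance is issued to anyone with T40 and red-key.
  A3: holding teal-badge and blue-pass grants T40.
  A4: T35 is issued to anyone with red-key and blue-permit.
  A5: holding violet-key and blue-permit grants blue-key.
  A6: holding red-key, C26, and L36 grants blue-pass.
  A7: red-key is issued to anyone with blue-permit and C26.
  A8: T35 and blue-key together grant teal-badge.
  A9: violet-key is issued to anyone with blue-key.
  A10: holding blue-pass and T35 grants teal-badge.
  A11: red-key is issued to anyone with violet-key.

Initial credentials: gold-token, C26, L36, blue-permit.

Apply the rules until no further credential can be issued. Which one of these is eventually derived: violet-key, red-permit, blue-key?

Holding blue-permit and C26 grants red-key (A7).
Holding red-key, C26, and L36 grants blue-pass (A6).
Holding red-key and blue-permit grants T35 (A4).
Holding blue-pass and T35 grants teal-badge (A10).
Holding teal-badge and blue-pass grants T40 (A3).
Holding T40 and red-key grants teal-clearance (A2).
Holding teal-clearance and blue-pass grants red-permit (A1).
violet-key would need blue-key (A9), but blue-key is never granted. blue-key would need violet-key and blue-permit (A5), but violet-key is never granted.

red-permit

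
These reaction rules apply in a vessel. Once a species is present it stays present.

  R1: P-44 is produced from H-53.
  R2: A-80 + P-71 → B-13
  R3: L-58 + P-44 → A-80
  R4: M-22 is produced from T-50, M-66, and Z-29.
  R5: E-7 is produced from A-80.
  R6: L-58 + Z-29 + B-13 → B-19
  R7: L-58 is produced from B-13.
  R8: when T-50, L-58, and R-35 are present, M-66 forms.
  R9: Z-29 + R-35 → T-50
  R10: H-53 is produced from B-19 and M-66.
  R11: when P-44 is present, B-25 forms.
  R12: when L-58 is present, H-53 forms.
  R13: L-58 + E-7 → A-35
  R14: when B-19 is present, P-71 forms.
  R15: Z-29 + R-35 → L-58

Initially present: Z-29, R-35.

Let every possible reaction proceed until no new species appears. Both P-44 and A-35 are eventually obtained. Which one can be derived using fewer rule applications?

P-44: Z-29 and R-35 present → L-58 forms (R15). L-58 present → H-53 forms (R12). H-53 present → P-44 forms (R1). [3 rule applications]
A-35: Z-29 and R-35 present → L-58 forms (R15). L-58 present → H-53 forms (R12). H-53 present → P-44 forms (R1). L-58 and P-44 present → A-80 forms (R3). A-80 present → E-7 forms (R5). L-58 and E-7 present → A-35 forms (R13). [6 rule applications]
P-44 needs fewer.

P-44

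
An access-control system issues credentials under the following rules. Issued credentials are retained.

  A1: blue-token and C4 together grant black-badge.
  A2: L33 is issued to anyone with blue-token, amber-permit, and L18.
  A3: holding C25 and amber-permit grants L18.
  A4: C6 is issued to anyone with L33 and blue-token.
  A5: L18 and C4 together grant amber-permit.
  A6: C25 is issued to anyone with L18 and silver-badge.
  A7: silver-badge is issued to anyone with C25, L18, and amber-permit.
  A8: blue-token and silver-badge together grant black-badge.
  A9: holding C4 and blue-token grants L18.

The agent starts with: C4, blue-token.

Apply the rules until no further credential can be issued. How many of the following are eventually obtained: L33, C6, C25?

Holding C4 and blue-token grants L18 (A9).
Holding L18 and C4 grants amber-permit (A5).
Holding blue-token, amber-permit, and L18 grants L33 (A2).
Holding L33 and blue-token grants C6 (A4).
L33: reached.
C6: reached.
C25 would need L18 and silver-badge (A6), but silver-badge is never granted.
Reached: L33 and C6 — 2 of the 3.

2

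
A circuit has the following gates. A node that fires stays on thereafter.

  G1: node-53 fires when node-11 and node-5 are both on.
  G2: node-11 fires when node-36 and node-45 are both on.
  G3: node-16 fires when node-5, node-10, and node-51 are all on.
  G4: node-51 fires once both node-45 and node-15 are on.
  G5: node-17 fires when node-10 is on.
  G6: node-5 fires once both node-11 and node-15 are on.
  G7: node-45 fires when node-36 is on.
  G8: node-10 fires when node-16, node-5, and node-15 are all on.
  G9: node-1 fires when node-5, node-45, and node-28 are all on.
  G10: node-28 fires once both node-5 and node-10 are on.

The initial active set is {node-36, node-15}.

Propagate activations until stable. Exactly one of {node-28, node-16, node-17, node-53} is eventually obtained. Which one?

node-36 is on, so node-45 fires (G7).
G2: node-36 and node-45 on → node-11 on.
G6: node-11 and node-15 on → node-5 on.
G1: node-11 and node-5 on → node-53 on.
node-17 would need node-10 (G5), but node-10 never turns on. node-16 would need node-5, node-10, and node-51 (G3), but node-10 never turns on. node-28 would need node-5 and node-10 (G10), but node-10 never turns on.

node-53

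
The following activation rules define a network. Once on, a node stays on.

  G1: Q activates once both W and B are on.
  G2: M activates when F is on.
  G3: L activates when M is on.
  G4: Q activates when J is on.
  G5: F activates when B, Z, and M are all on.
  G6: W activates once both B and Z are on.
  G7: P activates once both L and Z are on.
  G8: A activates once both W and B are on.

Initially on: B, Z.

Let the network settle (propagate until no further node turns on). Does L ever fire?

L would need M (G3), but M never turns on.

No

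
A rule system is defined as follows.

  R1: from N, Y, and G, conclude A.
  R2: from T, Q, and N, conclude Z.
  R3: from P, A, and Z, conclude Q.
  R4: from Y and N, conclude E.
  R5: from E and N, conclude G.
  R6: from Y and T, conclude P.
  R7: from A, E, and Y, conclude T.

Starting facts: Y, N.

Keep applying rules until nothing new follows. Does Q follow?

Q would need P, A, and Z (R3), but Z is never established.

No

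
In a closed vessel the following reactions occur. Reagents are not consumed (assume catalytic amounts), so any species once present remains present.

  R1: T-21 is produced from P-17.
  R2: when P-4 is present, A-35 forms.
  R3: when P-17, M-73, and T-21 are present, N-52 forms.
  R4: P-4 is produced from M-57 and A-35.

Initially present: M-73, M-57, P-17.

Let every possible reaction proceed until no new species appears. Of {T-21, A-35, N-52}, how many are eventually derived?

2

P-17 present → T-21 forms (R1).
P-17, M-73, and T-21 present → N-52 forms (R3).
T-21: reached.
A-35 would need P-4 (R2), but P-4 never forms.
N-52: reached.
Reached: T-21 and N-52 — 2 of the 3.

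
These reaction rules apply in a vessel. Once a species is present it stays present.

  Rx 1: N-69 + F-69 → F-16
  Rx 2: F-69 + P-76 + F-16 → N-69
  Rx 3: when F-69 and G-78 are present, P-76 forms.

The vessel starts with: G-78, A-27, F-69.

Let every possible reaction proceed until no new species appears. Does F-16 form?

F-16 would need N-69 and F-69 (Rx 1), but N-69 never forms.

No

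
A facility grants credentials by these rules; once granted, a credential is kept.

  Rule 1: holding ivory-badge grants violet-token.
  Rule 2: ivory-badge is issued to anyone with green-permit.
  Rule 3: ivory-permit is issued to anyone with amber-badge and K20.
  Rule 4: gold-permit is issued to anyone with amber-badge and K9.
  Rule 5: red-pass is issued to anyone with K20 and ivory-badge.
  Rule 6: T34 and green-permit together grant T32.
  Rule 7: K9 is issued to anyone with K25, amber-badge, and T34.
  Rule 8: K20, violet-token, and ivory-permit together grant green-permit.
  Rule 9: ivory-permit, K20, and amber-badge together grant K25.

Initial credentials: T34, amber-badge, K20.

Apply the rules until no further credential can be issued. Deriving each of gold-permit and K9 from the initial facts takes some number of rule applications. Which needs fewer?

K9

K9: Holding amber-badge and K20 grants ivory-permit (Rule 3). Holding ivory-permit, K20, and amber-badge grants K25 (Rule 9). Holding K25, amber-badge, and T34 grants K9 (Rule 7). [3 rule applications]
gold-permit: Holding amber-badge and K20 grants ivory-permit (Rule 3). Holding ivory-permit, K20, and amber-badge grants K25 (Rule 9). Holding K25, amber-badge, and T34 grants K9 (Rule 7). Holding amber-badge and K9 grants gold-permit (Rule 4). [4 rule applications]
K9 needs fewer.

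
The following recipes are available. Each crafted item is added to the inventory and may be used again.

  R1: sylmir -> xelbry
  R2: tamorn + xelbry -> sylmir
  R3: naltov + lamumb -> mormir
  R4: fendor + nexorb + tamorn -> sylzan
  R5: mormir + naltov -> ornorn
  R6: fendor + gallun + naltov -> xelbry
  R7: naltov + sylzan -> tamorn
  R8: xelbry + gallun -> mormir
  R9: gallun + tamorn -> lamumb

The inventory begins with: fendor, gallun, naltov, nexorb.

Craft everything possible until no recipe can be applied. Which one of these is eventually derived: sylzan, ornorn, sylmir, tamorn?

ornorn

Using R6, fendor, gallun, and naltov make xelbry.
xelbry + gallun -> mormir (R8).
Using R5, mormir and naltov make ornorn.
sylzan would need fendor, nexorb, and tamorn (R4), but tamorn is never obtained. tamorn would need naltov and sylzan (R7), but sylzan is never obtained. sylmir would need tamorn and xelbry (R2), but tamorn is never obtained.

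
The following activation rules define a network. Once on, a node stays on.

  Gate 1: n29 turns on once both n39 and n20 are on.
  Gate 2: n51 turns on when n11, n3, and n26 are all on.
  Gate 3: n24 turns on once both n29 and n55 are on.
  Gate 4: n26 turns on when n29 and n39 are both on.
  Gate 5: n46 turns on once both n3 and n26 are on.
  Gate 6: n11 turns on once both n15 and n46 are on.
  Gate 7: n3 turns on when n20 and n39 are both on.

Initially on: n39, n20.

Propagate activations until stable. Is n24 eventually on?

n24 would need n29 and n55 (Gate 3), but n55 never turns on.

No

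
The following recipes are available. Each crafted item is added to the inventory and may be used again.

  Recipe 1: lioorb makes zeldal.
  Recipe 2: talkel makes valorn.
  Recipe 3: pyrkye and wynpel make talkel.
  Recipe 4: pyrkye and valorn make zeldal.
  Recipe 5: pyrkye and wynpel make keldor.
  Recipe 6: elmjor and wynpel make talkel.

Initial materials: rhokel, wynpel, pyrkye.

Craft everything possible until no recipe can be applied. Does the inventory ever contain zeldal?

Yes

Using Recipe 3, pyrkye and wynpel make talkel.
Using Recipe 2, talkel makes valorn.
Using Recipe 4, pyrkye and valorn make zeldal.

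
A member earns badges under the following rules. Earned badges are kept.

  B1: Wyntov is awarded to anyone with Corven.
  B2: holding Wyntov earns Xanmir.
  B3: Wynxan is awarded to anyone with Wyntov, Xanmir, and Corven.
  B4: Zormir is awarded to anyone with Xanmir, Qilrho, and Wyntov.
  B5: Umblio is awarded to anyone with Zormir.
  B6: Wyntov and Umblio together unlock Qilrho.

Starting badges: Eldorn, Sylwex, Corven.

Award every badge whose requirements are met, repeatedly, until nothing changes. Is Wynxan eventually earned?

Yes

With Corven, Wyntov is earned (B1).
With Wyntov, Xanmir is earned (B2).
With Wyntov, Xanmir, and Corven, Wynxan is earned (B3).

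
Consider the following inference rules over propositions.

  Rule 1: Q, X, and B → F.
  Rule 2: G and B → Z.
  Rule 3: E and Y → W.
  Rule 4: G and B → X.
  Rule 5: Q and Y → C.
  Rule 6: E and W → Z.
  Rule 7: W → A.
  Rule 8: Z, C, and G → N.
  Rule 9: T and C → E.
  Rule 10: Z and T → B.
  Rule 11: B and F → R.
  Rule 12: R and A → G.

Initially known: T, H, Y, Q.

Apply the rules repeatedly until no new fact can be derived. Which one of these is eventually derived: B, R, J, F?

Q and Y hold, so C follows (Rule 5).
From T and C, Rule 9 gives E.
From E and Y, Rule 3 gives W.
E and W hold, so Z follows (Rule 6).
Z and T hold, so B follows (Rule 10).
F would need Q, X, and B (Rule 1), but X is never established. No rule produces J, and it is not given. R would need B and F (Rule 11), but F is never established.

B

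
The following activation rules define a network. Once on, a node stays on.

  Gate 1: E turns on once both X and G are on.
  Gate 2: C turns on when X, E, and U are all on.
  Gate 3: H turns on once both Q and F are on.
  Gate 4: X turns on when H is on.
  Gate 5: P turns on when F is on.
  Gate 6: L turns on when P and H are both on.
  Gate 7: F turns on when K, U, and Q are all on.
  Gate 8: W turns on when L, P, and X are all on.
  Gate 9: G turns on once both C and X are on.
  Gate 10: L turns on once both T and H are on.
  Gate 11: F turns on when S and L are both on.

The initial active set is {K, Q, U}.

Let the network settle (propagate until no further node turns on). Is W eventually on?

Gate 7: K, U, and Q on → F on.
F is on, so P turns on (Gate 5).
Gate 3: Q and F on → H on.
Gate 6: P and H on → L on.
H is on, so X turns on (Gate 4).
Gate 8: L, P, and X on → W on.

Yes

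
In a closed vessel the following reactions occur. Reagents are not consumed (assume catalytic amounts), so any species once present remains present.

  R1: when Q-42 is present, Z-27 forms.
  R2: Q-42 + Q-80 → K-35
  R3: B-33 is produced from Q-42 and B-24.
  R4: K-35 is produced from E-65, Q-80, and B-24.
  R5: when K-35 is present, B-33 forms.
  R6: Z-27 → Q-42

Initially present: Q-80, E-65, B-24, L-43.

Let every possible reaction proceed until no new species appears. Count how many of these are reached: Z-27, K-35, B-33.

2

E-65, Q-80, and B-24 present → K-35 forms (R4).
K-35 present → B-33 forms (R5).
Z-27 would need Q-42 (R1), but Q-42 never forms.
K-35: reached.
B-33: reached.
Reached: K-35 and B-33 — 2 of the 3.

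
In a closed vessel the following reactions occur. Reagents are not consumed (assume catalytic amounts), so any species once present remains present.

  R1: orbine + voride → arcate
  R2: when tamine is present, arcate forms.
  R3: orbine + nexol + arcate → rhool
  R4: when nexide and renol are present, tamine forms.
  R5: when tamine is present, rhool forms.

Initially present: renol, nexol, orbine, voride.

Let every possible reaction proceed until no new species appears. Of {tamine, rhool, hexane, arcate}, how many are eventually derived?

orbine and voride present → arcate forms (R1).
orbine, nexol, and arcate present → rhool forms (R3).
tamine would need nexide and renol (R4), but nexide never forms.
rhool: reached.
No rule produces hexane, and it is not given.
arcate: reached.
Reached: rhool and arcate — 2 of the 4.

2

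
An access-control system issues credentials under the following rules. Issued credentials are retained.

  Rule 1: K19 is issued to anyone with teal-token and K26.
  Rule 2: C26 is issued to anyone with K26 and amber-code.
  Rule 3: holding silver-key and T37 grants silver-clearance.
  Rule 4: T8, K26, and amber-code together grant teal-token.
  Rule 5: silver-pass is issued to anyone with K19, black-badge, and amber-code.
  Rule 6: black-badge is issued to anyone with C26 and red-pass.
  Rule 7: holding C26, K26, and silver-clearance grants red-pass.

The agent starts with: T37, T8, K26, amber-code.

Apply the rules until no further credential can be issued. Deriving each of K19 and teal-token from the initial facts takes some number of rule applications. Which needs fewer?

teal-token: Holding T8, K26, and amber-code grants teal-token (Rule 4). [1 rule application]
K19: Holding T8, K26, and amber-code grants teal-token (Rule 4). Holding teal-token and K26 grants K19 (Rule 1). [2 rule applications]
teal-token needs fewer.

teal-token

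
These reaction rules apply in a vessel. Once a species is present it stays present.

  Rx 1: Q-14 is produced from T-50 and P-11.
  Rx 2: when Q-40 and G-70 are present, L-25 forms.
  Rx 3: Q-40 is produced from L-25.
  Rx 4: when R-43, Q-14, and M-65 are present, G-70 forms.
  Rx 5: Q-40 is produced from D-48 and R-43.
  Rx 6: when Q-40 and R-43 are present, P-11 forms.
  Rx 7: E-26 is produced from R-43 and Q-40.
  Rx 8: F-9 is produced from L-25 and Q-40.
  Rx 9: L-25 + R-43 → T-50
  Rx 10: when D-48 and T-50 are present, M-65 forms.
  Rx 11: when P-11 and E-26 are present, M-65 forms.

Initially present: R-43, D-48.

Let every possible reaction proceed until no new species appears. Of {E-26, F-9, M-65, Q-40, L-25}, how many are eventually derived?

D-48 and R-43 present → Q-40 forms (Rx 5).
R-43 and Q-40 present → E-26 forms (Rx 7).
Q-40 and R-43 present → P-11 forms (Rx 6).
P-11 and E-26 present → M-65 forms (Rx 11).
E-26: reached.
F-9 would need L-25 and Q-40 (Rx 8), but L-25 never forms.
M-65: reached.
Q-40: reached.
L-25 would need Q-40 and G-70 (Rx 2), but G-70 never forms.
Reached: E-26, M-65, and Q-40 — 3 of the 5.

3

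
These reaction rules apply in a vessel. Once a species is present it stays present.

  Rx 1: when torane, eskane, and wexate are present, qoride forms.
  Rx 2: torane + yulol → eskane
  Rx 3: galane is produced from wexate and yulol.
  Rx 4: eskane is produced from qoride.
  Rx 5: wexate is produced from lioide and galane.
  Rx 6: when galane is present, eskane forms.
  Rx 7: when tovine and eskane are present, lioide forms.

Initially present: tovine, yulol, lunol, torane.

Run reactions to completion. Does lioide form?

torane and yulol present → eskane forms (Rx 2).
tovine and eskane present → lioide forms (Rx 7).

Yes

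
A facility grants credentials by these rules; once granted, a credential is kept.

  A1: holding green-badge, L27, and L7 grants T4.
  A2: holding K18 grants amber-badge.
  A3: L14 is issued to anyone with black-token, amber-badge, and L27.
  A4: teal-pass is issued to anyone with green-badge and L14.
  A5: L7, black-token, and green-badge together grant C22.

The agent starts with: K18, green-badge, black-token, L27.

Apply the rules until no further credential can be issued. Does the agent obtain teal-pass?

Holding K18 grants amber-badge (A2).
Holding black-token, amber-badge, and L27 grants L14 (A3).
Holding green-badge and L14 grants teal-pass (A4).

Yes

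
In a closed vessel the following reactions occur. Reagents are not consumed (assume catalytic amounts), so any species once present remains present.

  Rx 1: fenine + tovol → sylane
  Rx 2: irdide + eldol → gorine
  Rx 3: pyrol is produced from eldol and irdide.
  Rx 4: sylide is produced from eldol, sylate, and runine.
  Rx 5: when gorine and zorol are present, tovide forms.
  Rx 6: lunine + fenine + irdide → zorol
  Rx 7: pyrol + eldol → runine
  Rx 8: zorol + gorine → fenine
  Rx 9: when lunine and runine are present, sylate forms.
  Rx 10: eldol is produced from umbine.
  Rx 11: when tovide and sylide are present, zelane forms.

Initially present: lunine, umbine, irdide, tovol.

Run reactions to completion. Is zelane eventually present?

zelane would need tovide and sylide (Rx 11), but tovide never forms.

No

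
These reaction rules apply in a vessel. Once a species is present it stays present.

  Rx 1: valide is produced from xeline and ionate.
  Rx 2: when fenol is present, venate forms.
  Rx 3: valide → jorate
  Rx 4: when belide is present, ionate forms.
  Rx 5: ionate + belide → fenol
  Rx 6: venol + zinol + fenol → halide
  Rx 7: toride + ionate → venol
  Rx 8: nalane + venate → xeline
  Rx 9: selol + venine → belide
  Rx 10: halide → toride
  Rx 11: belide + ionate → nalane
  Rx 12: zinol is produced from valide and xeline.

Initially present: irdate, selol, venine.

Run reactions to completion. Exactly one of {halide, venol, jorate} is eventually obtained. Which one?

jorate

selol and venine present → belide forms (Rx 9).
belide present → ionate forms (Rx 4).
ionate and belide present → fenol forms (Rx 5).
belide and ionate present → nalane forms (Rx 11).
fenol present → venate forms (Rx 2).
nalane and venate present → xeline forms (Rx 8).
xeline and ionate present → valide forms (Rx 1).
valide present → jorate forms (Rx 3).
halide would need venol, zinol, and fenol (Rx 6), but venol never forms. venol would need toride and ionate (Rx 7), but toride never forms.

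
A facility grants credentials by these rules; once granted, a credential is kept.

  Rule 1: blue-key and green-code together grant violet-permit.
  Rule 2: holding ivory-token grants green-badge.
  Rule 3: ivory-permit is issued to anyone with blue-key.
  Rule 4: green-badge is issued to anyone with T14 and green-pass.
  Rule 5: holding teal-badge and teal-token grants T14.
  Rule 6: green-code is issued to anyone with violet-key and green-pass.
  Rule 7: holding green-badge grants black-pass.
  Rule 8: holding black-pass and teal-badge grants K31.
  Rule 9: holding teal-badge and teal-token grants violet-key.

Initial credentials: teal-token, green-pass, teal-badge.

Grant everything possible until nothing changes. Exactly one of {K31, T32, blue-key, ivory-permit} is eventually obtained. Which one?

Holding teal-badge and teal-token grants T14 (Rule 5).
Holding T14 and green-pass grants green-badge (Rule 4).
Holding green-badge grants black-pass (Rule 7).
Holding black-pass and teal-badge grants K31 (Rule 8).
ivory-permit would need blue-key (Rule 3), but blue-key is never granted. No rule produces blue-key, and it is not given. No rule produces T32, and it is not given.

K31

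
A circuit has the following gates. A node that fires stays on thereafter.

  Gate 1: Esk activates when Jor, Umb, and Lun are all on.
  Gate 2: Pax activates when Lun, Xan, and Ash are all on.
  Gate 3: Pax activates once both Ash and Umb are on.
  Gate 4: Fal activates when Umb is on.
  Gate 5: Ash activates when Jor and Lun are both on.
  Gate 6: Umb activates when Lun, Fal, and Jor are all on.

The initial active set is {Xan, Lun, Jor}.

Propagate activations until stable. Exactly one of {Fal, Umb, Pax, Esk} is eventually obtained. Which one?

Pax

Jor and Lun are on, so Ash activates (Gate 5).
Gate 2: Lun, Xan, and Ash on → Pax on.
Fal would need Umb (Gate 4), but Umb never turns on. Umb would need Lun, Fal, and Jor (Gate 6), but Fal never turns on. Esk would need Jor, Umb, and Lun (Gate 1), but Umb never turns on.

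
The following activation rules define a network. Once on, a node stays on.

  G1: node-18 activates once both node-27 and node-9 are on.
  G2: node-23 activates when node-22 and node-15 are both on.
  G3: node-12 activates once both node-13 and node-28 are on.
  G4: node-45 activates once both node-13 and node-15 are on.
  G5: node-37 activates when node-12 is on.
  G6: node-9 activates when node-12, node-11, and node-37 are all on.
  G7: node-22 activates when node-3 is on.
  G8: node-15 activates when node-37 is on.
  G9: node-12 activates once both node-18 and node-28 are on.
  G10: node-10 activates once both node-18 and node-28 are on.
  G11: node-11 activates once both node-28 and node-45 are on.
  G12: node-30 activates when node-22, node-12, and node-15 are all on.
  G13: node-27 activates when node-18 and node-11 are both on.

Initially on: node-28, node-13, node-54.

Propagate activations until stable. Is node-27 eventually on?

No

node-27 would need node-18 and node-11 (G13), but node-18 never turns on.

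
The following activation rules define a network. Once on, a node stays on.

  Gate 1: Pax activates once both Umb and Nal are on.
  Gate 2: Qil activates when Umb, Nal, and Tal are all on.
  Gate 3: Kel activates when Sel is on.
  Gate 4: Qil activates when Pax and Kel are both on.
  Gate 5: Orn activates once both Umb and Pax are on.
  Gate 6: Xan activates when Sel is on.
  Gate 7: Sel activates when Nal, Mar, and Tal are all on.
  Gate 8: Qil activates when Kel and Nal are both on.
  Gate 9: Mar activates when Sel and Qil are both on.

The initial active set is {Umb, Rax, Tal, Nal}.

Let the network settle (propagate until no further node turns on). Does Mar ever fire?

No

Mar would need Sel and Qil (Gate 9), but Sel never turns on.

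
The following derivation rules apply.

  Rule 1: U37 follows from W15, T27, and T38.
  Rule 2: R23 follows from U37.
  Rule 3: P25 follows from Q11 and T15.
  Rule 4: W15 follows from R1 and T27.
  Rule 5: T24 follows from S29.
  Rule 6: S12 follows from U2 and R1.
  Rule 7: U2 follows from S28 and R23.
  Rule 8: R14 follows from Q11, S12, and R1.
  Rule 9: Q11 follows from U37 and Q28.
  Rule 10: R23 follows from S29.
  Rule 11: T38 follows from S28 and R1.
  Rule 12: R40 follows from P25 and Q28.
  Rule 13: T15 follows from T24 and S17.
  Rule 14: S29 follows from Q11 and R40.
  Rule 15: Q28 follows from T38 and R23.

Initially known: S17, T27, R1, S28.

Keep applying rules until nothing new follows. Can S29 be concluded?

No

S29 would need Q11 and R40 (Rule 14), but R40 is never established.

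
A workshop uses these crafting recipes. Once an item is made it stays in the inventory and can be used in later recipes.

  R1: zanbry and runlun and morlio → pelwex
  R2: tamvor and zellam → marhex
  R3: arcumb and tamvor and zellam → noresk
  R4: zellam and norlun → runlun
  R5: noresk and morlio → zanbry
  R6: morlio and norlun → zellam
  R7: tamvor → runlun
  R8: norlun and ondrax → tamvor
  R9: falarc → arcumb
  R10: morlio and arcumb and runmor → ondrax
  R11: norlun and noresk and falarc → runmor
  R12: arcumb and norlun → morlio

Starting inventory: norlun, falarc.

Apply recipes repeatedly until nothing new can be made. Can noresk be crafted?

noresk would need arcumb, tamvor, and zellam (R3), but tamvor is never obtained.

No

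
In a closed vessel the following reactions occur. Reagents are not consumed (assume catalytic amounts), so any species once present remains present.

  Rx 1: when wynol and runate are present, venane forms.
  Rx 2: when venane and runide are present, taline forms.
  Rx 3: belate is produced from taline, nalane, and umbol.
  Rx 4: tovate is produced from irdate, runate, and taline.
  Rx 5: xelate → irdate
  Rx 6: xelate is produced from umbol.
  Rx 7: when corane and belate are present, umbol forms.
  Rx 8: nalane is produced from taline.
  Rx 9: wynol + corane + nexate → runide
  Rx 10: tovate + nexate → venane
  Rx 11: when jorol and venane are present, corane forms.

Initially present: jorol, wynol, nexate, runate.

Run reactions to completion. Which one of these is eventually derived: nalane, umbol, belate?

wynol and runate present → venane forms (Rx 1).
jorol and venane present → corane forms (Rx 11).
wynol, corane, and nexate present → runide forms (Rx 9).
venane and runide present → taline forms (Rx 2).
taline present → nalane forms (Rx 8).
belate would need taline, nalane, and umbol (Rx 3), but umbol never forms. umbol would need corane and belate (Rx 7), but belate never forms.

nalane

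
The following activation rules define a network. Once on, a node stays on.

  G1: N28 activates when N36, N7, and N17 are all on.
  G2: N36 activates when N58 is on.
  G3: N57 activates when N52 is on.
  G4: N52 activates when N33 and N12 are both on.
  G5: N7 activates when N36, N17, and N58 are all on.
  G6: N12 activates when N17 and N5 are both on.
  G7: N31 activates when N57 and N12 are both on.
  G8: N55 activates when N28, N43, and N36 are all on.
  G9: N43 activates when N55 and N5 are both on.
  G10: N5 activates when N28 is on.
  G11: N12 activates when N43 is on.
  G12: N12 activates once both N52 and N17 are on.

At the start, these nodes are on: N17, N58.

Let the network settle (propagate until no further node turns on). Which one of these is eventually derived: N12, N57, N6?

N12

G2: N58 on → N36 on.
G5: N36, N17, and N58 on → N7 on.
G1: N36, N7, and N17 on → N28 on.
G10: N28 on → N5 on.
G6: N17 and N5 on → N12 on.
No rule produces N6, and it is not given. N57 would need N52 (G3), but N52 never turns on.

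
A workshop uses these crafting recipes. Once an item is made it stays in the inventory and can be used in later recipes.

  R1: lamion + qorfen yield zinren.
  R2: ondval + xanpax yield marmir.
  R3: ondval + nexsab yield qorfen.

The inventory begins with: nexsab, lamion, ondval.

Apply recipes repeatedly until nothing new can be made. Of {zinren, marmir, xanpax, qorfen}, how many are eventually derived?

ondval + nexsab → qorfen (R3).
Using R1, lamion and qorfen make zinren.
zinren: reached.
marmir would need ondval and xanpax (R2), but xanpax is never obtained.
No rule produces xanpax, and it is not given.
qorfen: reached.
Reached: zinren and qorfen — 2 of the 4.

2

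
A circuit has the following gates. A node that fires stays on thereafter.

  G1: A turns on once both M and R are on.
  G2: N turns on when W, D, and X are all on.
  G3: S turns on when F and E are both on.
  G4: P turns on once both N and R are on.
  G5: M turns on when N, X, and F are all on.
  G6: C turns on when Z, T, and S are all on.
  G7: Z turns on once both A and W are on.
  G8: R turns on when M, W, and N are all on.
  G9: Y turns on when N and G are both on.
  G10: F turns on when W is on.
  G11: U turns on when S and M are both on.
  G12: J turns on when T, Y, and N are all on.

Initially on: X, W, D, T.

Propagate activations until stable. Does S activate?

No

S would need F and E (G3), but E never turns on.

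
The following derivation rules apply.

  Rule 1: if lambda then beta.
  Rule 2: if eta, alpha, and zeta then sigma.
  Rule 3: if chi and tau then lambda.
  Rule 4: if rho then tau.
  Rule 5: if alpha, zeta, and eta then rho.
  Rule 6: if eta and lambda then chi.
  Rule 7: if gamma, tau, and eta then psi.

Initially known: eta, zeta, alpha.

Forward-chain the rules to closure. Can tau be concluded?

From alpha, zeta, and eta, Rule 5 gives rho.
From rho, Rule 4 gives tau.

Yes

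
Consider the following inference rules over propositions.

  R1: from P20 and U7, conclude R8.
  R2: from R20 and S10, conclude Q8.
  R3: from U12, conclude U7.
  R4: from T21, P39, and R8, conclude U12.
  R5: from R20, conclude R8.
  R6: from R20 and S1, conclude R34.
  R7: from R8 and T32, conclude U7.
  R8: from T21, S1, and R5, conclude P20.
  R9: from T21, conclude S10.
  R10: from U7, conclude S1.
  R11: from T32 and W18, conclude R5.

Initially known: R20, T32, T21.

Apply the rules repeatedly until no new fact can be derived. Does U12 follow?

U12 would need T21, P39, and R8 (R4), but P39 is never established.

No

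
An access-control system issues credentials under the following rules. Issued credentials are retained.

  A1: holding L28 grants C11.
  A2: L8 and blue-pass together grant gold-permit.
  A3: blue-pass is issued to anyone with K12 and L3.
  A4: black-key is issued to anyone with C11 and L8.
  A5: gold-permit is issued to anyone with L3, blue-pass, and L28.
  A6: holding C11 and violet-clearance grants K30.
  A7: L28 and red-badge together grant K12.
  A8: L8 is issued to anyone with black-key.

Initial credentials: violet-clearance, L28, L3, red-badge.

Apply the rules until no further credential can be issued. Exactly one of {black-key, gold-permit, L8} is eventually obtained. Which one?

gold-permit

Holding L28 and red-badge grants K12 (A7).
Holding K12 and L3 grants blue-pass (A3).
Holding L3, blue-pass, and L28 grants gold-permit (A5).
L8 would need black-key (A8), but black-key is never granted. black-key would need C11 and L8 (A4), but L8 is never granted.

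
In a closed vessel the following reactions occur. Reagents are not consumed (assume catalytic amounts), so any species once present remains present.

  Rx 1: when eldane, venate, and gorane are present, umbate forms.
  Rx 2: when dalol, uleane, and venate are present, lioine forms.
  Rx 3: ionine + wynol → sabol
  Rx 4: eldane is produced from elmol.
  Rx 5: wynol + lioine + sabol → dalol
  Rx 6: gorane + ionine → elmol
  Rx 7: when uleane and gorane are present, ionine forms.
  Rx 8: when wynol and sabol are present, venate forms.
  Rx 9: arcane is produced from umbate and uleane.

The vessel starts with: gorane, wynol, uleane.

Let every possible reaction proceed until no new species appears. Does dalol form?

dalol would need wynol, lioine, and sabol (Rx 5), but lioine never forms.

No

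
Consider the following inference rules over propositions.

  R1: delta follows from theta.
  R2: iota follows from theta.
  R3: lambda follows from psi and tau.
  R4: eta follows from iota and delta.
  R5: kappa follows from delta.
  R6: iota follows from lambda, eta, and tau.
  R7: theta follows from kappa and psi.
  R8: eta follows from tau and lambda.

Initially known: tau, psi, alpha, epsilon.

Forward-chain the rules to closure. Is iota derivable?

Yes

psi and tau hold, so lambda follows (R3).
From tau and lambda, R8 gives eta.
lambda, eta, and tau hold, so iota follows (R6).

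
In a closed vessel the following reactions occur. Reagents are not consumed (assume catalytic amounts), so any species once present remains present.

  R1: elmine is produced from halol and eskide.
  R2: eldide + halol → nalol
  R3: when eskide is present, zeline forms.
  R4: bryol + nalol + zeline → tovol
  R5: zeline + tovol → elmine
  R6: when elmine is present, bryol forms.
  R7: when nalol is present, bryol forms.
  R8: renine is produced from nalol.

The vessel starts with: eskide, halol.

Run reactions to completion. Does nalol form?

nalol would need eldide and halol (R2), but eldide never forms.

No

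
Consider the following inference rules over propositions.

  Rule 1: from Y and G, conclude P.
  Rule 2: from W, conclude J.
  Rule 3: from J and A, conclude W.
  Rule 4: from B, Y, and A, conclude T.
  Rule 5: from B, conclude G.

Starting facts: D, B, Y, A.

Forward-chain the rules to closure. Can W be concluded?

W would need J and A (Rule 3), but J is never established.

No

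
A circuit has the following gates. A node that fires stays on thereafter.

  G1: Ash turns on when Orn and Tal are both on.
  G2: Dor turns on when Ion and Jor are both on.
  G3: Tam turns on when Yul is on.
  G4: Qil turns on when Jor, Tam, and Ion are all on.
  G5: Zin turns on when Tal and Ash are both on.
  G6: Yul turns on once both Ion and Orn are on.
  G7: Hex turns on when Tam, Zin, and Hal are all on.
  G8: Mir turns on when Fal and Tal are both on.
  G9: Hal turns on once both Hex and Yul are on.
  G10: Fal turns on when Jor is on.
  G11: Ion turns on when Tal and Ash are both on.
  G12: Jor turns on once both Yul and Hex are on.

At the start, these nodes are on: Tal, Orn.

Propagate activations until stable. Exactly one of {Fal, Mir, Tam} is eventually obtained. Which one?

Orn and Tal are on, so Ash turns on (G1).
Tal and Ash are on, so Ion turns on (G11).
G6: Ion and Orn on → Yul on.
G3: Yul on → Tam on.
Mir would need Fal and Tal (G8), but Fal never turns on. Fal would need Jor (G10), but Jor never turns on.

Tam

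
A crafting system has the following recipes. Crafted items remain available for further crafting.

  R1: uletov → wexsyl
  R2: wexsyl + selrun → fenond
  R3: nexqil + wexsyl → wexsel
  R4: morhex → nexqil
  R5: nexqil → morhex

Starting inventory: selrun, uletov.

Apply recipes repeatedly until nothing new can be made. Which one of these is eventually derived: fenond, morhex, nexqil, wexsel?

uletov → wexsyl (R1).
wexsyl + selrun → fenond (R2).
wexsel would need nexqil and wexsyl (R3), but nexqil is never obtained. morhex would need nexqil (R5), but nexqil is never obtained. nexqil would need morhex (R4), but morhex is never obtained.

fenond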